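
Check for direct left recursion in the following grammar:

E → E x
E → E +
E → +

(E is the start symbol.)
Yes, E is left-recursive

E → E x: LEFT RECURSIVE (starts with E)
E → E +: LEFT RECURSIVE (starts with E)
E → +: starts with '+'

The grammar has direct left recursion on: E.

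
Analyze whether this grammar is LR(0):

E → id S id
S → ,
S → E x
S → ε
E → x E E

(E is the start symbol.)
No. Shift-reduce conflict between [S → .] and [E → . id S id]

Augment with E' → E and build the canonical LR(0) collection (I0 = CLOSURE({[E' → . E]}), then GOTO on every symbol after a dot until no new states appear). It has 11 states:
  I0: { [E → . id S id], [E → . x E E], [E' → . E] }  — shift
  I1: { [E' → E .] }  — accept
  I2: { [E → . id S id], [E → . x E E], [E → id . S id], [S → . ,], [S → . E x], [S → .] }  — shift, reduce
  I3: { [E → . id S id], [E → . x E E], [E → x . E E] }  — shift
  I4: { [E → . id S id], [E → . x E E], [E → x E . E] }  — shift
  I5: { [E → x E E .] }  — reduce
  I6: { [S → , .] }  — reduce
  I7: { [S → E . x] }  — shift
  I8: { [E → id S . id] }  — shift
  I9: { [E → id S id .] }  — reduce
  I10: { [S → E x .] }  — reduce

Conflict in state I2:
  Shift-reduce conflict between [S → .] and [E → . id S id]
So the grammar is NOT LR(0).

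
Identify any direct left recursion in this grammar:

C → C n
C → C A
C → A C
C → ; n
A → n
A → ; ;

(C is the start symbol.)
Yes, C is left-recursive

C → C n: LEFT RECURSIVE (starts with C)
C → C A: LEFT RECURSIVE (starts with C)
C → A C: starts with A
C → ; n: starts with ';'
A → n: starts with n
A → ; ;: starts with ';'

The grammar has direct left recursion on: C.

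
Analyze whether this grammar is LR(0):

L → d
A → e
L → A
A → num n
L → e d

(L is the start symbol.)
No. Shift-reduce conflict between [A → e .] and [L → e . d]

Augment with L' → L and build the canonical LR(0) collection (I0 = CLOSURE({[L' → . L]}), then GOTO on every symbol after a dot until no new states appear). It has 8 states:
  I0: { [A → . e], [A → . num n], [L → . A], [L → . d], [L → . e d], [L' → . L] }  — shift
  I1: { [L → A .] }  — reduce
  I2: { [L' → L .] }  — accept
  I3: { [L → d .] }  — reduce
  I4: { [A → e .], [L → e . d] }  — shift, reduce
  I5: { [A → num . n] }  — shift
  I6: { [A → num n .] }  — reduce
  I7: { [L → e d .] }  — reduce

Conflict in state I4:
  Shift-reduce conflict between [A → e .] and [L → e . d]
So the grammar is NOT LR(0).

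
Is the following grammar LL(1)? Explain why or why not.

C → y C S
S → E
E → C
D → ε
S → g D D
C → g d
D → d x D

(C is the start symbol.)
Relevant sets:
  FIRST(E) = { 'g', 'y' }
  FOLLOW(D) = { $, 'd', 'g', 'y' }

For C:
  PREDICT(C → y C S) = { 'y' }
  PREDICT(C → g d) = { 'g' }
For S:
  PREDICT(S → E) = { 'g', 'y' }
  PREDICT(S → g D D) = { 'g' }
For D:
  PREDICT(D → ε) = { $, 'd', 'g', 'y' }
  PREDICT(D → d x D) = { 'd' }
E has a single production, so nothing to check there.

Conflict found: Predict set conflict for S: { 'g' }
The grammar is NOT LL(1).

Answer: No. Predict set conflict for S: { 'g' }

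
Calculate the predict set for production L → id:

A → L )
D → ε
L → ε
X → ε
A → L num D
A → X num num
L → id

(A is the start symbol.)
PREDICT(L → id) = (FIRST(RHS) \ {ε}) ∪ (FOLLOW(L) if ε ∈ FIRST(RHS), i.e. RHS ⇒* ε)
FIRST(id) = { 'id' }
ε ∉ FIRST(id), so FOLLOW(L) is not added.
PREDICT(L → id) = { 'id' }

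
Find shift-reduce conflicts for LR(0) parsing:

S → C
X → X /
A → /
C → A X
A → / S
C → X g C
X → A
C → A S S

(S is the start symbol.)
A shift-reduce conflict occurs when an LR(0) state has both:
  - a complete (reduce) item [A → α .] (dot at the end), and
  - a shift item [B → β . c γ] (dot before a terminal).

Augment with S' → S and build the canonical LR(0) collection (I0 = CLOSURE({[S' → . S]}), then GOTO on every symbol after a dot until no new states appear). It has 13 states:
  I0: { [A → . / S], [A → . /], [C → . A S S], [C → . A X], [C → . X g C], [S → . C], [S' → . S], [X → . A], [X → . X /] }  — shift
  I1: { [A → . / S], [A → . /], [A → / . S], [A → / .], [C → . A S S], [C → . A X], [C → . X g C], [S → . C], [X → . A], [X → . X /] }  — shift, reduce
  I2: { [A → . / S], [A → . /], [C → . A S S], [C → . A X], [C → . X g C], [C → A . S S], [C → A . X], [S → . C], [X → . A], [X → . X /], [X → A .] }  — shift, reduce
  I3: { [S → C .] }  — reduce
  I4: { [S' → S .] }  — accept
  I5: { [C → X . g C], [X → X . /] }  — shift
  I6: { [X → X / .] }  — reduce
  I7: { [A → . / S], [A → . /], [C → . A S S], [C → . A X], [C → . X g C], [C → X g . C], [X → . A], [X → . X /] }  — shift
  I8: { [C → X g C .] }  — reduce
  I9: { [A → . / S], [A → . /], [C → . A S S], [C → . A X], [C → . X g C], [C → A S . S], [S → . C], [X → . A], [X → . X /] }  — shift
  I10: { [C → A X .], [C → X . g C], [X → X . /] }  — shift, reduce
  I11: { [C → A S S .] }  — reduce
  I12: { [A → / S .] }  — reduce

I1 contains reduce item [A → / .] and shift items [A → . /], [A → . / S] — shift-reduce conflict.
I2 contains reduce item [X → A .] and shift items [A → . /], [A → . / S] — shift-reduce conflict.
I10 contains reduce item [C → A X .] and shift items [C → X . g C], [X → X . /] — shift-reduce conflict.

Answer: Yes — I1: [A → / .] vs [A → . /]; I2: [X → A .] vs [A → . /]; I10: [C → A X .] vs [C → X . g C]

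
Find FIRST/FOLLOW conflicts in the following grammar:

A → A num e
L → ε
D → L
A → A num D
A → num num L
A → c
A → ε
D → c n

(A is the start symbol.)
A FIRST/FOLLOW conflict occurs when a non-terminal N has a nullable alternative N → β (β ⇒* ε) and another alternative N → α with FIRST(α) ∩ FOLLOW(N) ≠ ∅: on such a lookahead the parser cannot decide between expanding α and letting N vanish via β.

Nullable non-terminals: A, D, L.
FIRST sets used below: FIRST(A) = { 'c', 'num', ε }, FIRST(L) = { ε }

A: nullable alternative(s) A → ε; FOLLOW(A) = { $, 'num' }
  A → A num e: FIRST \ {ε} = { 'c', 'num' } — overlaps FOLLOW(A) on { 'num' }: CONFLICT
  A → A num D: FIRST \ {ε} = { 'c', 'num' } — overlaps FOLLOW(A) on { 'num' }: CONFLICT
  A → num num L: FIRST \ {ε} = { 'num' } — overlaps FOLLOW(A) on { 'num' }: CONFLICT
  A → c: FIRST \ {ε} = { 'c' } — disjoint from FOLLOW(A)
  A → ε: FIRST \ {ε} = { } — this is the only nullable alternative, skip

D: nullable alternative(s) D → L; FOLLOW(D) = { $, 'num' }
  D → L: FIRST \ {ε} = { } — this is the only nullable alternative, skip
  D → c n: FIRST \ {ε} = { 'c' } — disjoint from FOLLOW(D)
L has a nullable alternative but only one production, so nothing to check.

So the grammar has 3 FIRST/FOLLOW conflicts (marked CONFLICT above).

Answer: Yes. A → A num e with FOLLOW(A) on { 'num' }; A → A num D with FOLLOW(A) on { 'num' }; A → num num L with FOLLOW(A) on { 'num' }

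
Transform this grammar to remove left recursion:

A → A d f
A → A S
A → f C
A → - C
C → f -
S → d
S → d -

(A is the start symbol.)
A is directly left-recursive. The standard transformation for
  A → A α₁ | ... | A α_m | β₁ | ... | β_n
is
  A  → β₁ A' | ... | β_n A'
  A' → α₁ A' | ... | α_m A' | ε

A → f C becomes A → f C A'
A → - C becomes A → - C A'
A → A d f becomes A' → d f A'
A → A S becomes A' → S A'
Add A' → ε

Productions for other non-terminals are unchanged:
  C → f -
  S → d
  S → d -

Resulting grammar:
A → f C A'
A → - C A'
A' → d f A'
A' → S A'
A' → ε
C → f -
S → d
S → d -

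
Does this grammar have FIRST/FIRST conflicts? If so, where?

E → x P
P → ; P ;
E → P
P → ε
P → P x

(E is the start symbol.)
A FIRST/FIRST conflict occurs when two productions N → α and N → β for the same non-terminal have FIRST(α) ∩ FIRST(β) ≠ ∅ (with ε ∈ FIRST of a nullable right-hand side, so two nullable alternatives also conflict).

FIRST sets of the non-terminals at (or reachable through a nullable prefix from) the front of some alternative:
  FIRST(P) = { ';', 'x', ε }

Productions for E:
  E → x P: FIRST = { 'x' }
  E → P: FIRST = { ';', 'x', ε }
Productions for P:
  P → ; P ;: FIRST = { ';' }
  P → ε: FIRST = { ε }
  P → P x: FIRST = { ';', 'x' }

Conflict for E: E → x P and E → P
  Overlap: { 'x' }
Conflict for P: P → ; P ; and P → P x
  Overlap: { ';' }

Answer: Yes. E → x P / E → P on { 'x' }; P → ';' P ';' / P → P x on { ';' }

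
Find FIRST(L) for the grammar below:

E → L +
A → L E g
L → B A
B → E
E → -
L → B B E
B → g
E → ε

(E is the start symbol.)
FIRST sets of the other non-terminals involved (by the same procedure, iterated to a fixed point):
  FIRST(B) = { '+', '-', 'g', ε }
  FIRST(A) = { '+', '-', 'g' }
  FIRST(E) = { '+', '-', 'g', ε }

From L → B A:
  - B is a non-terminal: add FIRST(B) \ {ε} = { '+', '-', 'g' }
    B is nullable, so continue to the next symbol
  - A is a non-terminal: add FIRST(A) \ {ε} = { '+', '-', 'g' }
    A is not nullable, so stop
From L → B B E:
  - B is a non-terminal: add FIRST(B) \ {ε} = { '+', '-', 'g' }
    B is nullable, so continue to the next symbol
  - B is a non-terminal: add FIRST(B) \ {ε} = { '+', '-', 'g' }
    B is nullable, so continue to the next symbol
  - E is a non-terminal: add FIRST(E) \ {ε} = { '+', '-', 'g' }
    E is nullable and nothing follows, so the whole right-hand side can vanish: ε ∈ FIRST(L)

Collecting: FIRST(L) = { '+', '-', 'g', ε }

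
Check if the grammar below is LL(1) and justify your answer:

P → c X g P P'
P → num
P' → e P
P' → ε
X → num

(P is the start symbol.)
No. Predict set conflict for P': { 'e' }

A grammar is LL(1) if for each non-terminal N with multiple productions, the predict sets of those productions are pairwise disjoint, where PREDICT(N → α) = (FIRST(α) \ {ε}) ∪ (FOLLOW(N) if α ⇒* ε).

Relevant sets:
  FOLLOW(P') = { $, 'e' }

For P:
  PREDICT(P → c X g P P') = { 'c' }
  PREDICT(P → num) = { 'num' }
For P':
  PREDICT(P' → e P) = { 'e' }
  PREDICT(P' → ε) = { $, 'e' }
X has a single production, so nothing to check there.

Conflict found: Predict set conflict for P': { 'e' }
The grammar is NOT LL(1).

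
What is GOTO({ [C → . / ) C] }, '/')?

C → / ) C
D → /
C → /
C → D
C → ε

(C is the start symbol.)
{ [C → / . ) C] }

GOTO(I, '/') = CLOSURE({ [A → αX.β] : [A → α.Xβ] ∈ I, X = '/' })

Items with dot before '/', with the dot advanced:
  [C → . / ) C] → [C → / . ) C]
Closure adds nothing (no advanced item has the dot before a non-terminal).

GOTO = { [C → / . ) C] }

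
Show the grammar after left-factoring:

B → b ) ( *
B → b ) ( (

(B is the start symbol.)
B → b ) ( B'
B' → *
B' → (

Left-factoring transforms A → αβ₁ | αβ₂ into A → αA' and A' → β₁ | β₂
(α is the longest common prefix among the alternatives). Repeat until
no nonterminal has two alternatives with a common prefix.

Round 1: B has alternatives sharing prefix 'b ) ('. Introduce B': B → b ) ( B'
  Add: B' → *
  Add: B' → (

No remaining common prefixes — done.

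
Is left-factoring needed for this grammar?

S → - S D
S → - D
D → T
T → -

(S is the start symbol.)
Yes, S has productions with common prefix '-'

Left-factoring is needed when two productions for the same non-terminal
share a common prefix on the right-hand side.

Productions for S:
  S → - S D
  S → - D

Found common prefix '-' in productions for S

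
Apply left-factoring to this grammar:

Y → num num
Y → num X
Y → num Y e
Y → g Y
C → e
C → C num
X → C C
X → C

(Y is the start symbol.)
Left-factoring transforms A → αβ₁ | αβ₂ into A → αA' and A' → β₁ | β₂
(α is the longest common prefix among the alternatives). Repeat until
no nonterminal has two alternatives with a common prefix.

Round 1: Y has alternatives sharing prefix 'num'. Introduce Y': Y → num Y'
  Add: Y' → num
  Add: Y' → X
  Add: Y' → Y e

Round 2: X has alternatives sharing prefix 'C'. Introduce X': X → C X'
  Add: X' → C
  Add: X' → ε

No remaining common prefixes — done.

Resulting grammar:
Y → num Y'
Y' → num
Y' → X
Y' → Y e
Y → g Y
C → e
C → C num
X → C X'
X' → C
X' → ε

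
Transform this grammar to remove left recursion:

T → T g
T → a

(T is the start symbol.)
T is directly left-recursive. The standard transformation for
  A → A α₁ | ... | A α_m | β₁ | ... | β_n
is
  A  → β₁ A' | ... | β_n A'
  A' → α₁ A' | ... | α_m A' | ε

T → a becomes T → a T'
T → T g becomes T' → g T'
Add T' → ε

Resulting grammar:
T → a T'
T' → g T'
T' → ε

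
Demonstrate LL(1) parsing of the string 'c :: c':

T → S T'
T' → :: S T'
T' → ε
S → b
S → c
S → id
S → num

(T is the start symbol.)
Stack is shown with the top on the left.

Stack      Input     Action
---------------------------
T $        c :: c $  output T → S T'
S T' $     c :: c $  output S → c
c T' $     c :: c $  match 'c'
T' $       :: c $    output T' → :: S T'
:: S T' $  :: c $    match '::'
S T' $     c $       output S → c
c T' $     c $       match 'c'
T' $       $         output T' → ε
$          $         accept

The string is accepted.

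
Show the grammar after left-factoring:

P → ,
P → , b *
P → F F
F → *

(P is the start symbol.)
Left-factoring transforms A → αβ₁ | αβ₂ into A → αA' and A' → β₁ | β₂
(α is the longest common prefix among the alternatives). Repeat until
no nonterminal has two alternatives with a common prefix.

Round 1: P has alternatives sharing prefix ','. Introduce P': P → , P'
  Add: P' → ε
  Add: P' → b *

No remaining common prefixes — done.

Resulting grammar:
P → , P'
P' → ε
P' → b *
P → F F
F → *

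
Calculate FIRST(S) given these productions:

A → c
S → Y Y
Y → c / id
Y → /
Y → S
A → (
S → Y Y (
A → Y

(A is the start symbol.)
To compute FIRST(S), examine every production with S on the left-hand side, reading each right-hand side left to right until a non-nullable symbol is reached.

FIRST sets of the other non-terminals involved (by the same procedure, iterated to a fixed point):
  FIRST(Y) = { '/', 'c' }

From S → Y Y:
  - Y is a non-terminal: add FIRST(Y) \ {ε} = { '/', 'c' }
    Y is not nullable, so stop
From S → Y Y (:
  - Y is a non-terminal: add FIRST(Y) \ {ε} = { '/', 'c' }
    Y is not nullable, so stop

Collecting: FIRST(S) = { '/', 'c' }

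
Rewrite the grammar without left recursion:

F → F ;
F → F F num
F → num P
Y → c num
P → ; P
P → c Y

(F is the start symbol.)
F → num P F'
F' → ; F'
F' → F num F'
F' → ε
Y → c num
P → ; P
P → c Y

F is directly left-recursive. The standard transformation for
  A → A α₁ | ... | A α_m | β₁ | ... | β_n
is
  A  → β₁ A' | ... | β_n A'
  A' → α₁ A' | ... | α_m A' | ε

F → num P becomes F → num P F'
F → F ; becomes F' → ; F'
F → F F num becomes F' → F num F'
Add F' → ε

Productions for other non-terminals are unchanged:
  Y → c num
  P → ; P
  P → c Y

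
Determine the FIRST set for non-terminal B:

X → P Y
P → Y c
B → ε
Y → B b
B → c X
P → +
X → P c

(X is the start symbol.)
From B → ε:
  - ε-production, so ε ∈ FIRST(B)
From B → c X:
  - c is a terminal: add 'c' and stop

Collecting: FIRST(B) = { 'c', ε }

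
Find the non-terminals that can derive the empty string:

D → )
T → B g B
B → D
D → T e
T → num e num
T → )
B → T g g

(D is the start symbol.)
None

A non-terminal is nullable if it can derive ε (the empty string): either it has an ε-production, or it has a production whose right-hand side consists entirely of nullable non-terminals.

There are no ε-productions, so no non-terminal can derive ε.
No non-terminals are nullable.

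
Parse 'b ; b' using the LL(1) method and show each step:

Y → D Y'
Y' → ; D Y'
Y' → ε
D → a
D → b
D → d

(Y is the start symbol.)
LL(1) parsing maintains a stack (initially the start symbol over $) and the input. At each step: if the stack top is a terminal, match it against the current input token; if it is a non-terminal N, replace it with the RHS of M[N, lookahead] (the unique production whose predict set contains the lookahead).

Stack is shown with the top on the left.

Stack     Input    Action
-------------------------
Y $       b ; b $  output Y → D Y'
D Y' $    b ; b $  output D → b
b Y' $    b ; b $  match 'b'
Y' $      ; b $    output Y' → ; D Y'
; D Y' $  ; b $    match ';'
D Y' $    b $      output D → b
b Y' $    b $      match 'b'
Y' $      $        output Y' → ε
$         $        accept

The string is accepted.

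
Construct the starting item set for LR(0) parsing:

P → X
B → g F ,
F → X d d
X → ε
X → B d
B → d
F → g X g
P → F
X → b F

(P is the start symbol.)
{ [B → . d], [B → . g F ,], [F → . X d d], [F → . g X g], [P → . F], [P → . X], [P' → . P], [X → . B d], [X → . b F], [X → .] }

First, augment the grammar with P' → P
I₀ = CLOSURE({ [P' → . P] }):
  [P' → . P] has the dot before P: add [P → . X], [P → . F]
  [P → . X] has the dot before X: add [X → .], [X → . B d], [X → . b F]
  [P → . F] has the dot before F: add [F → . X d d], [F → . g X g]
  [X → . B d] has the dot before B: add [B → . g F ,], [B → . d]
No further items can be added.

I₀ = { [B → . d], [B → . g F ,], [F → . X d d], [F → . g X g], [P → . F], [P → . X], [P' → . P], [X → . B d], [X → . b F], [X → .] }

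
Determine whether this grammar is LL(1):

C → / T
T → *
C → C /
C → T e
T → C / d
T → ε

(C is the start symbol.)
A grammar is LL(1) if for each non-terminal N with multiple productions, the predict sets of those productions are pairwise disjoint, where PREDICT(N → α) = (FIRST(α) \ {ε}) ∪ (FOLLOW(N) if α ⇒* ε).

Relevant sets:
  FIRST(C) = { '*', '/', 'e' }
  FIRST(T) = { '*', '/', 'e', ε }
  FOLLOW(T) = { $, '/', 'e' }

For C:
  PREDICT(C → '/' T) = { '/' }
  PREDICT(C → C '/') = { '*', '/', 'e' }
  PREDICT(C → T e) = { '*', '/', 'e' }
For T:
  PREDICT(T → '*') = { '*' }
  PREDICT(T → C '/' d) = { '*', '/', 'e' }
  PREDICT(T → ε) = { $, '/', 'e' }

Conflict found: Predict set conflict for C: { '/' }
The grammar is NOT LL(1).

Answer: No. Predict set conflict for C: { '/' }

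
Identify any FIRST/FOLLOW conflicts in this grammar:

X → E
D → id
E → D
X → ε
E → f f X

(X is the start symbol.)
A FIRST/FOLLOW conflict occurs when a non-terminal N has a nullable alternative N → β (β ⇒* ε) and another alternative N → α with FIRST(α) ∩ FOLLOW(N) ≠ ∅: on such a lookahead the parser cannot decide between expanding α and letting N vanish via β.

Nullable non-terminals: X.
FIRST sets used below: FIRST(E) = { 'f', 'id' }

X: nullable alternative(s) X → ε; FOLLOW(X) = { $ }
  X → E: FIRST \ {ε} = { 'f', 'id' } — disjoint from FOLLOW(X)
  X → ε: FIRST \ {ε} = { } — this is the only nullable alternative, skip

D, E have no nullable alternative, so no FIRST/FOLLOW check is needed there.

No FIRST/FOLLOW conflicts found.

Answer: No FIRST/FOLLOW conflicts.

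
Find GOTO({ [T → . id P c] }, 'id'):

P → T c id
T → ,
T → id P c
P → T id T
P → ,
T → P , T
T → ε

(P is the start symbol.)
GOTO(I, 'id') = CLOSURE({ [A → αX.β] : [A → α.Xβ] ∈ I, X = 'id' })

Items with dot before 'id', with the dot advanced:
  [T → . id P c] → [T → id . P c]
Closure of the advanced items:
  [T → id . P c] has the dot before P: add [P → . T c id], [P → . T id T], [P → . ,]
  [P → . T c id] has the dot before T: add [T → . ,], [T → . id P c], [T → . P , T], [T → .]

GOTO = { [P → . ,], [P → . T c id], [P → . T id T], [T → . ,], [T → . P , T], [T → . id P c], [T → .], [T → id . P c] }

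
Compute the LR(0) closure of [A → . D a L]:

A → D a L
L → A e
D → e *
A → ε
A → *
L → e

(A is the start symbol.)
To compute CLOSURE, for each item [A → α.Bβ] where B is a non-terminal, add [B → .γ] for all productions B → γ; repeat for the newly added items until nothing changes.

Start with: [A → . D a L]
  [A → . D a L] has the dot before D: add [D → . e *]
No further items can be added.

CLOSURE = { [A → . D a L], [D → . e *] }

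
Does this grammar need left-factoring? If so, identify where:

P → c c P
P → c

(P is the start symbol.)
Yes, P has productions with common prefix 'c'

Left-factoring is needed when two productions for the same non-terminal
share a common prefix on the right-hand side.

Productions for P:
  P → c c P
  P → c

Found common prefix 'c' in productions for P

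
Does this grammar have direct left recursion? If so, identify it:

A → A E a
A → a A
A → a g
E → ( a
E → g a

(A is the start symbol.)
A → A E a: LEFT RECURSIVE (starts with A)
A → a A: starts with a
A → a g: starts with a
E → ( a: starts with '('
E → g a: starts with g

The grammar has direct left recursion on: A.

Answer: Yes, A is left-recursive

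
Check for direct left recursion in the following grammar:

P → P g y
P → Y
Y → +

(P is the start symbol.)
Yes, P is left-recursive

P → P g y: LEFT RECURSIVE (starts with P)
P → Y: starts with Y
Y → +: starts with '+'

The grammar has direct left recursion on: P.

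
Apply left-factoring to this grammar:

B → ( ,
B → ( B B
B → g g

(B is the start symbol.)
B → ( B'
B' → ,
B' → B B
B → g g

Left-factoring transforms A → αβ₁ | αβ₂ into A → αA' and A' → β₁ | β₂
(α is the longest common prefix among the alternatives). Repeat until
no nonterminal has two alternatives with a common prefix.

Round 1: B has alternatives sharing prefix '('. Introduce B': B → ( B'
  Add: B' → ,
  Add: B' → B B

No remaining common prefixes — done.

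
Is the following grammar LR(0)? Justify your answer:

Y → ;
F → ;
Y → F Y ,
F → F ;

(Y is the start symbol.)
A grammar is LR(0) if no state in the canonical LR(0) collection has:
  - both a shift item (dot before a terminal) and a complete item (shift-reduce conflict), or
  - two or more complete items (reduce-reduce conflict; the accept item [Y' → Y .] counts as a complete item here).

Augment with Y' → Y and build the canonical LR(0) collection (I0 = CLOSURE({[Y' → . Y]}), then GOTO on every symbol after a dot until no new states appear). It has 7 states:
  I0: { [F → . ;], [F → . F ;], [Y → . ;], [Y → . F Y ,], [Y' → . Y] }  — shift
  I1: { [F → ; .], [Y → ; .] }  — 2 reduces
  I2: { [F → . ;], [F → . F ;], [F → F . ;], [Y → . ;], [Y → . F Y ,], [Y → F . Y ,] }  — shift
  I3: { [Y' → Y .] }  — accept
  I4: { [F → ; .], [F → F ; .], [Y → ; .] }  — 3 reduces
  I5: { [Y → F Y . ,] }  — shift
  I6: { [Y → F Y , .] }  — reduce

Conflict in state I1:
  Reduce-reduce conflict: [F → ; .] and [Y → ; .]
So the grammar is NOT LR(0).

Answer: No. Reduce-reduce conflict: [F → ; .] and [Y → ; .]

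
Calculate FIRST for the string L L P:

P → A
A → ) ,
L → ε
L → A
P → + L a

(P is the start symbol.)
FIRST sets of the non-terminals involved (from the grammar, by fixed-point iteration):
  FIRST(L) = { ')', ε }
  FIRST(P) = { ')', '+' }

To compute FIRST(L L P), process the symbols left to right:
Symbol L is a non-terminal. Add FIRST(L) \ {ε} = { ')' }
L is nullable (ε ∈ FIRST(L)), continue to the next symbol.
Symbol L is a non-terminal. Add FIRST(L) \ {ε} = { ')' }
L is nullable (ε ∈ FIRST(L)), continue to the next symbol.
Symbol P is a non-terminal. Add FIRST(P) \ {ε} = { ')', '+' }
P is not nullable (ε ∉ FIRST(P)), so stop here.
FIRST(L L P) = { ')', '+' }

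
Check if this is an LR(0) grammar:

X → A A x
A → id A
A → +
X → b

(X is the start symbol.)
Augment with X' → X and build the canonical LR(0) collection (I0 = CLOSURE({[X' → . X]}), then GOTO on every symbol after a dot until no new states appear). It has 9 states:
  I0: { [A → . +], [A → . id A], [X → . A A x], [X → . b], [X' → . X] }  — shift
  I1: { [A → + .] }  — reduce
  I2: { [A → . +], [A → . id A], [X → A . A x] }  — shift
  I3: { [X' → X .] }  — accept
  I4: { [X → b .] }  — reduce
  I5: { [A → . +], [A → . id A], [A → id . A] }  — shift
  I6: { [A → id A .] }  — reduce
  I7: { [X → A A . x] }  — shift
  I8: { [X → A A x .] }  — reduce

Every state is either a pure shift/goto state or contains exactly one complete item and nothing to shift — no conflicts. The grammar is LR(0).

Answer: Yes, the grammar is LR(0)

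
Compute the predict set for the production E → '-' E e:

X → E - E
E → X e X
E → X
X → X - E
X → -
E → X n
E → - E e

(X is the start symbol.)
PREDICT(E → '-' E e) = (FIRST(RHS) \ {ε}) ∪ (FOLLOW(E) if ε ∈ FIRST(RHS), i.e. RHS ⇒* ε)
FIRST('-' E e) = { '-' }
ε ∉ FIRST('-' E e), so FOLLOW(E) is not added.
PREDICT(E → '-' E e) = { '-' }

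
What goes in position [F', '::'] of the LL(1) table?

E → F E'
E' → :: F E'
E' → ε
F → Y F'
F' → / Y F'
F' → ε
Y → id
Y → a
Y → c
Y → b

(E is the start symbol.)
F' → ε

To find M[F', '::'], we find productions for F' where '::' is in the predict set (PREDICT(N → α) = (FIRST(α) \ {ε}) ∪ (FOLLOW(N) if α ⇒* ε)).

Relevant sets:
  FOLLOW(F') = { $, '::' }

F' → / Y F': PREDICT = { '/' }
F' → ε: PREDICT = { $, '::' }
  '::' is in predict set, so this production goes in M[F', '::']

M[F', '::'] = F' → ε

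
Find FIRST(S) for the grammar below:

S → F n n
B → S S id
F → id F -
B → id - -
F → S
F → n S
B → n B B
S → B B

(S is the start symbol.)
{ 'id', 'n' }

To compute FIRST(S), examine every production with S on the left-hand side, reading each right-hand side left to right until a non-nullable symbol is reached.

FIRST sets of the other non-terminals involved (by the same procedure, iterated to a fixed point):
  FIRST(F) = { 'id', 'n' }
  FIRST(B) = { 'id', 'n' }

From S → F n n:
  - F is a non-terminal: add FIRST(F) \ {ε} = { 'id', 'n' }
    F is not nullable, so stop
From S → B B:
  - B is a non-terminal: add FIRST(B) \ {ε} = { 'id', 'n' }
    B is not nullable, so stop

Collecting: FIRST(S) = { 'id', 'n' }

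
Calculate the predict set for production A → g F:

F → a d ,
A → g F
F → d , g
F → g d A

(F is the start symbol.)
PREDICT(A → g F) = (FIRST(RHS) \ {ε}) ∪ (FOLLOW(A) if ε ∈ FIRST(RHS), i.e. RHS ⇒* ε)
FIRST(g F) = { 'g' }
ε ∉ FIRST(g F), so FOLLOW(A) is not added.
PREDICT(A → g F) = { 'g' }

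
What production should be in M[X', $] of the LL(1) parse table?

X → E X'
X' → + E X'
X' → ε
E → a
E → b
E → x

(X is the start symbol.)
X' → ε

To find M[X', $], we find productions for X' where $ is in the predict set (PREDICT(N → α) = (FIRST(α) \ {ε}) ∪ (FOLLOW(N) if α ⇒* ε)).

Relevant sets:
  FOLLOW(X') = { $ }

X' → + E X': PREDICT = { '+' }
X' → ε: PREDICT = { $ }
  $ is in predict set, so this production goes in M[X', $]

M[X', $] = X' → ε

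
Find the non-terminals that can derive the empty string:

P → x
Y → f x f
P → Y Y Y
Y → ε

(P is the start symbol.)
A non-terminal is nullable if it can derive ε (the empty string): either it has an ε-production, or it has a production whose right-hand side consists entirely of nullable non-terminals.

ε-productions: Y → ε
So Y is immediately nullable.
P → Y Y Y: every symbol on the right is nullable, so P is nullable too.
Every non-terminal is now nullable.
Nullable = { 'P', 'Y' }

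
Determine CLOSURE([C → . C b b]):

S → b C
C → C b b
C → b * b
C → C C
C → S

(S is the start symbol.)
Start with: [C → . C b b]
  [C → . C b b] has the dot before C: add [C → . b * b], [C → . C C], [C → . S]
  [C → . S] has the dot before S: add [S → . b C]
No further items can be added.

CLOSURE = { [C → . C C], [C → . C b b], [C → . S], [C → . b * b], [S → . b C] }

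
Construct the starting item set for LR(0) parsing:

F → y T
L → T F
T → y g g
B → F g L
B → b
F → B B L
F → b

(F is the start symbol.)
First, augment the grammar with F' → F
I₀ = CLOSURE({ [F' → . F] }):
  [F' → . F] has the dot before F: add [F → . y T], [F → . B B L], [F → . b]
  [F → . B B L] has the dot before B: add [B → . F g L], [B → . b]
No further items can be added.

I₀ = { [B → . F g L], [B → . b], [F → . B B L], [F → . b], [F → . y T], [F' → . F] }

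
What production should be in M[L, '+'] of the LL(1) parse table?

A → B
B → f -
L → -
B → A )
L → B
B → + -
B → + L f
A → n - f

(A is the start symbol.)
L → B

To find M[L, '+'], we find productions for L where '+' is in the predict set (PREDICT(N → α) = (FIRST(α) \ {ε}) ∪ (FOLLOW(N) if α ⇒* ε)).

Relevant sets:
  FIRST(B) = { '+', 'f', 'n' }

L → -: PREDICT = { '-' }
L → B: PREDICT = { '+', 'f', 'n' }
  '+' is in predict set, so this production goes in M[L, '+']

M[L, '+'] = L → B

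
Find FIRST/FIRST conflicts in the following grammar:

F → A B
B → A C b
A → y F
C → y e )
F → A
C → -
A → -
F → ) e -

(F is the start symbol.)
FIRST sets of the non-terminals at (or reachable through a nullable prefix from) the front of some alternative:
  FIRST(A) = { '-', 'y' }

Productions for F:
  F → A B: FIRST = { '-', 'y' }
  F → A: FIRST = { '-', 'y' }
  F → ) e -: FIRST = { ')' }
Productions for A:
  A → y F: FIRST = { 'y' }
  A → -: FIRST = { '-' }
Productions for C:
  C → y e ): FIRST = { 'y' }
  C → -: FIRST = { '-' }
B has only one production, so no FIRST/FIRST conflict is possible there.

Conflict for F: F → A B and F → A
  Overlap: { '-', 'y' }

Answer: Yes. F → A B / F → A on { '-', 'y' }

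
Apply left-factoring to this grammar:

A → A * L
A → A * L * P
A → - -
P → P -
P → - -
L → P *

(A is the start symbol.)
A → A * L A'
A' → ε
A' → * P
A → - -
P → P -
P → - -
L → P *

Left-factoring transforms A → αβ₁ | αβ₂ into A → αA' and A' → β₁ | β₂
(α is the longest common prefix among the alternatives). Repeat until
no nonterminal has two alternatives with a common prefix.

Round 1: A has alternatives sharing prefix 'A * L'. Introduce A': A → A * L A'
  Add: A' → ε
  Add: A' → * P

No remaining common prefixes — done.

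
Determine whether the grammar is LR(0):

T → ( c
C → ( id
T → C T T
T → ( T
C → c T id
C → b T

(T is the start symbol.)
A grammar is LR(0) if no state in the canonical LR(0) collection has:
  - both a shift item (dot before a terminal) and a complete item (shift-reduce conflict), or
  - two or more complete items (reduce-reduce conflict; the accept item [T' → T .] counts as a complete item here).

Augment with T' → T and build the canonical LR(0) collection (I0 = CLOSURE({[T' → . T]}), then GOTO on every symbol after a dot until no new states appear). It has 14 states:
  I0: { [C → . ( id], [C → . b T], [C → . c T id], [T → . ( T], [T → . ( c], [T → . C T T], [T' → . T] }  — shift
  I1: { [C → ( . id], [C → . ( id], [C → . b T], [C → . c T id], [T → ( . T], [T → ( . c], [T → . ( T], [T → . ( c], [T → . C T T] }  — shift
  I2: { [C → . ( id], [C → . b T], [C → . c T id], [T → . ( T], [T → . ( c], [T → . C T T], [T → C . T T] }  — shift
  I3: { [T' → T .] }  — accept
  I4: { [C → . ( id], [C → . b T], [C → . c T id], [C → b . T], [T → . ( T], [T → . ( c], [T → . C T T] }  — shift
  I5: { [C → . ( id], [C → . b T], [C → . c T id], [C → c . T id], [T → . ( T], [T → . ( c], [T → . C T T] }  — shift
  I6: { [C → c T . id] }  — shift
  I7: { [C → c T id .] }  — reduce
  I8: { [C → b T .] }  — reduce
  I9: { [C → . ( id], [C → . b T], [C → . c T id], [T → . ( T], [T → . ( c], [T → . C T T], [T → C T . T] }  — shift
  I10: { [T → C T T .] }  — reduce
  I11: { [T → ( T .] }  — reduce
  I12: { [C → . ( id], [C → . b T], [C → . c T id], [C → c . T id], [T → ( c .], [T → . ( T], [T → . ( c], [T → . C T T] }  — shift, reduce
  I13: { [C → ( id .] }  — reduce

Conflict in state I12:
  Shift-reduce conflict between [T → ( c .] and [C → . ( id]
So the grammar is NOT LR(0).

Answer: No. Shift-reduce conflict between [T → ( c .] and [C → . ( id]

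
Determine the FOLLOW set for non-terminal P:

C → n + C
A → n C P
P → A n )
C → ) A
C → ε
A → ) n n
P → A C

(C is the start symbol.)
In A → n C P: P is at the end, add FOLLOW(A)

The FOLLOW sets referred to above (computed the same way, to a fixed point):
  FOLLOW(A) = { $, ')', 'n' }

Taking the union: FOLLOW(P) = { $, ')', 'n' }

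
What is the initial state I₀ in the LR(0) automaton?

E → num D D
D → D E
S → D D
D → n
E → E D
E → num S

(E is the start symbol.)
{ [E → . E D], [E → . num D D], [E → . num S], [E' → . E] }

First, augment the grammar with E' → E
I₀ = CLOSURE({ [E' → . E] }):
  [E' → . E] has the dot before E: add [E → . num D D], [E → . E D], [E → . num S]
No further items can be added.

I₀ = { [E → . E D], [E → . num D D], [E → . num S], [E' → . E] }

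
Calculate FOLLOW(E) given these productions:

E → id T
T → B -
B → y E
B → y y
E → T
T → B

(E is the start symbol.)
{ $, '-' }

To compute FOLLOW(E), find every occurrence of E on a right-hand side N → α E β: add FIRST(β) \ {ε}, and if β is empty or nullable also add FOLLOW(N). Iterate to a fixed point.

E is the start symbol, so $ ∈ FOLLOW(E).
In B → y E: E is at the end, add FOLLOW(B)

The FOLLOW sets referred to above (computed the same way, to a fixed point):
  FOLLOW(B) = { $, '-' }

Taking the union: FOLLOW(E) = { $, '-' }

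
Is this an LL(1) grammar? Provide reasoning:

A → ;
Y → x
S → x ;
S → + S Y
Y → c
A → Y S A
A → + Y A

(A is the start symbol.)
A grammar is LL(1) if for each non-terminal N with multiple productions, the predict sets of those productions are pairwise disjoint, where PREDICT(N → α) = (FIRST(α) \ {ε}) ∪ (FOLLOW(N) if α ⇒* ε).

Relevant sets:
  FIRST(Y) = { 'c', 'x' }

For A:
  PREDICT(A → ';') = { ';' }
  PREDICT(A → Y S A) = { 'c', 'x' }
  PREDICT(A → '+' Y A) = { '+' }
For Y:
  PREDICT(Y → x) = { 'x' }
  PREDICT(Y → c) = { 'c' }
For S:
  PREDICT(S → x ';') = { 'x' }
  PREDICT(S → '+' S Y) = { '+' }

All predict sets are disjoint. The grammar IS LL(1).

Answer: Yes, the grammar is LL(1).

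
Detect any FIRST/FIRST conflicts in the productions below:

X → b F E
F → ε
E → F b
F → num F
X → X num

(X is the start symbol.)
A FIRST/FIRST conflict occurs when two productions N → α and N → β for the same non-terminal have FIRST(α) ∩ FIRST(β) ≠ ∅ (with ε ∈ FIRST of a nullable right-hand side, so two nullable alternatives also conflict).

FIRST sets of the non-terminals at (or reachable through a nullable prefix from) the front of some alternative:
  FIRST(X) = { 'b' }

Productions for X:
  X → b F E: FIRST = { 'b' }
  X → X num: FIRST = { 'b' }
Productions for F:
  F → ε: FIRST = { ε }
  F → num F: FIRST = { 'num' }
E has only one production, so no FIRST/FIRST conflict is possible there.

Conflict for X: X → b F E and X → X num
  Overlap: { 'b' }

Answer: Yes. X → b F E / X → X num on { 'b' }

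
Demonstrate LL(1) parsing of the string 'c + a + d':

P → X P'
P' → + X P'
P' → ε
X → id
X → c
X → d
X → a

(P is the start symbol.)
LL(1) parsing maintains a stack (initially the start symbol over $) and the input. At each step: if the stack top is a terminal, match it against the current input token; if it is a non-terminal N, replace it with the RHS of M[N, lookahead] (the unique production whose predict set contains the lookahead).

Stack is shown with the top on the left.

Stack     Input        Action
-----------------------------
P $       c + a + d $  output P → X P'
X P' $    c + a + d $  output X → c
c P' $    c + a + d $  match 'c'
P' $      + a + d $    output P' → + X P'
+ X P' $  + a + d $    match '+'
X P' $    a + d $      output X → a
a P' $    a + d $      match 'a'
P' $      + d $        output P' → + X P'
+ X P' $  + d $        match '+'
X P' $    d $          output X → d
d P' $    d $          match 'd'
P' $      $            output P' → ε
$         $            accept

The string is accepted.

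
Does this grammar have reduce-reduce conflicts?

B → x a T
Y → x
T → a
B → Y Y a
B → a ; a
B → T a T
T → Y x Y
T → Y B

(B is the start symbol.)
Augment with B' → B and build the canonical LR(0) collection (I0 = CLOSURE({[B' → . B]}), then GOTO on every symbol after a dot until no new states appear). It has 20 states:
  I0: { [B → . T a T], [B → . Y Y a], [B → . a ; a], [B → . x a T], [B' → . B], [T → . Y B], [T → . Y x Y], [T → . a], [Y → . x] }  — shift
  I1: { [B' → B .] }  — accept
  I2: { [B → T . a T] }  — shift
  I3: { [B → . T a T], [B → . Y Y a], [B → . a ; a], [B → . x a T], [B → Y . Y a], [T → . Y B], [T → . Y x Y], [T → . a], [T → Y . B], [T → Y . x Y], [Y → . x] }  — shift
  I4: { [B → a . ; a], [T → a .] }  — shift, reduce
  I5: { [B → x . a T], [Y → x .] }  — shift, reduce
  I6: { [B → x a . T], [T → . Y B], [T → . Y x Y], [T → . a], [Y → . x] }  — shift
  I7: { [B → x a T .] }  — reduce
  I8: { [B → . T a T], [B → . Y Y a], [B → . a ; a], [B → . x a T], [T → . Y B], [T → . Y x Y], [T → . a], [T → Y . B], [T → Y . x Y], [Y → . x] }  — shift
  I9: { [T → a .] }  — reduce
  I10: { [Y → x .] }  — reduce
  I11: { [T → Y B .] }  — reduce
  I12: { [B → x . a T], [T → Y x . Y], [Y → . x], [Y → x .] }  — shift, reduce
  I13: { [T → Y x Y .] }  — reduce
  I14: { [B → a ; . a] }  — shift
  I15: { [B → a ; a .] }  — reduce
  I16: { [B → . T a T], [B → . Y Y a], [B → . a ; a], [B → . x a T], [B → Y . Y a], [B → Y Y . a], [T → . Y B], [T → . Y x Y], [T → . a], [T → Y . B], [T → Y . x Y], [Y → . x] }  — shift
  I17: { [B → Y Y a .], [B → a . ; a], [T → a .] }  — shift, 2 reduces
  I18: { [B → T a . T], [T → . Y B], [T → . Y x Y], [T → . a], [Y → . x] }  — shift
  I19: { [B → T a T .] }  — reduce

I17 contains complete items [B → Y Y a .], [T → a .] — reduce-reduce conflict.

Answer: Yes — I17: [B → Y Y a .] vs [T → a .]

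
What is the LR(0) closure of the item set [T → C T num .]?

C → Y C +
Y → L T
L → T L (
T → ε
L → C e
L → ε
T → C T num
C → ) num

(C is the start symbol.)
{ [T → C T num .] }

To compute CLOSURE, for each item [A → α.Bβ] where B is a non-terminal, add [B → .γ] for all productions B → γ; repeat for the newly added items until nothing changes.

Start with: [T → C T num .]
The dot is at the end, so nothing is added.

CLOSURE = { [T → C T num .] }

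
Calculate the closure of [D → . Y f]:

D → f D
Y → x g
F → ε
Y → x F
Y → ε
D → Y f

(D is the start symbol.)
{ [D → . Y f], [Y → . x F], [Y → . x g], [Y → .] }

Start with: [D → . Y f]
  [D → . Y f] has the dot before Y: add [Y → . x g], [Y → . x F], [Y → .]
No further items can be added.

CLOSURE = { [D → . Y f], [Y → . x F], [Y → . x g], [Y → .] }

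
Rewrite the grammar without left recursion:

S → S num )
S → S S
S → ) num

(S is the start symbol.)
S is directly left-recursive. The standard transformation for
  A → A α₁ | ... | A α_m | β₁ | ... | β_n
is
  A  → β₁ A' | ... | β_n A'
  A' → α₁ A' | ... | α_m A' | ε

S → ) num becomes S → ) num S'
S → S num ) becomes S' → num ) S'
S → S S becomes S' → S S'
Add S' → ε

Resulting grammar:
S → ) num S'
S' → num ) S'
S' → S S'
S' → ε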